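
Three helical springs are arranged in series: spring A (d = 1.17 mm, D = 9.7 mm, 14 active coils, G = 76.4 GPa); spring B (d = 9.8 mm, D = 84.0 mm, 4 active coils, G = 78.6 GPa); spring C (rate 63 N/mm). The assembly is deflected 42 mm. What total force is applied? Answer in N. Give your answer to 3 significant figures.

k_A = Gd⁴/(8D³N_a) = (76.4×10³)(1.17⁴)/(8·9.7³·14) = 1.4006 N/mm
k_B = Gd⁴/(8D³N_a) = (78.6×10³)(9.8⁴)/(8·84.0³·4) = 38.224 N/mm
Series: 1/k_eq = 1/1.4006 + 1/38.224 + 1/63 = 0.75603; k_eq = 1.3227 N/mm
F = k_eq·δ = 1.3227·42 = 55.553 N

55.6 N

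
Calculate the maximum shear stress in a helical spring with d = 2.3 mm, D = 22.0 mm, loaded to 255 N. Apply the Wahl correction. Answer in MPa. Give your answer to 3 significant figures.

Spring index C = D/d = 22.0/2.3 = 9.5652
K_W = (4C−1)/(4C−4) + 0.615/C = 37.261/34.261 + 0.0643 = 1.1519
τ₀ = 8FD/(πd³) = 8·255·22.0/(π·2.3³) = 44880/38.224 = 1174.1 MPa
τ_max = K·τ₀ = 1.1519 × 1174.1 = 1352.4 MPa

1350 MPa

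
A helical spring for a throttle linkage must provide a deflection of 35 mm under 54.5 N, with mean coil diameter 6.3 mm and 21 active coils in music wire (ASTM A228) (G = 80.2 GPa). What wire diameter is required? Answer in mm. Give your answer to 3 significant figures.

0.950 mm

Required rate k = F/δ = 54.5/35 = 1.5571 N/mm
d = (8D³N_a·k / G)^(1/4) = (8·6.3³·21·1.5571 / (80.2×10³))^0.25
  = (0.81561)^0.25 = 0.9503 mm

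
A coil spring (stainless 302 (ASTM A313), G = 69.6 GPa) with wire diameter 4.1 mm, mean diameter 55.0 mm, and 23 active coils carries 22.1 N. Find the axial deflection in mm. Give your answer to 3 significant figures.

34.4 mm

k = Gd⁴/(8D³N_a) = (69.6×10³)(4.1⁴)/(8·55.0³·23) = 0.64245 N/mm
δ = F/k = 22.1 / 0.64245 = 34.4 mm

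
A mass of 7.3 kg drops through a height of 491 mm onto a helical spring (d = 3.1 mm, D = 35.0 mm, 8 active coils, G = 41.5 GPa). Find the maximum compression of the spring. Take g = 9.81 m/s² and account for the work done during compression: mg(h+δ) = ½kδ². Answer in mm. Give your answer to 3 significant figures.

k = Gd⁴/(8D³N_a) = (41.5×10³)(3.1⁴)/(8·35.0³·8) = 1.3967 N/mm
W = mg = 7.3 × 9.81 = 71.613 N
½kδ² − Wδ − Wh = 0 → δ = (W + √(W² + 2kWh))/k
δ = (71.613 + √(5128.4 + 98223.2))/1.3967 = (71.613 + 321.48)/1.3967 = 281.44 mm

281 mm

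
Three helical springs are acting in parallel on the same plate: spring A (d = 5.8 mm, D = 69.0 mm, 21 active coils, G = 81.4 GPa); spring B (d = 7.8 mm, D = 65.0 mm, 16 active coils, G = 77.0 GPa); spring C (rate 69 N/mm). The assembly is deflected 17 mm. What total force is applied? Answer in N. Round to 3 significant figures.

1340 N

k_A = Gd⁴/(8D³N_a) = (81.4×10³)(5.8⁴)/(8·69.0³·21) = 1.6691 N/mm
k_B = Gd⁴/(8D³N_a) = (77.0×10³)(7.8⁴)/(8·65.0³·16) = 8.1081 N/mm
Parallel: k_eq = 1.6691 + 8.1081 + 69 = 78.777 N/mm
F = k_eq·δ = 78.777·17 = 1339.2 N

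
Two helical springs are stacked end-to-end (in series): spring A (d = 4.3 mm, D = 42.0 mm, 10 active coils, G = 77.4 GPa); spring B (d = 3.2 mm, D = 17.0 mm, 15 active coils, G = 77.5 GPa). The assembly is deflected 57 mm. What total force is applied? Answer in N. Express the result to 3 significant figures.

k_A = Gd⁴/(8D³N_a) = (77.4×10³)(4.3⁴)/(8·42.0³·10) = 4.4645 N/mm
k_B = Gd⁴/(8D³N_a) = (77.5×10³)(3.2⁴)/(8·17.0³·15) = 13.784 N/mm
Series: 1/k_eq = 1/4.4645 + 1/13.784 = 0.29654; k_eq = 3.3723 N/mm
F = k_eq·δ = 3.3723·57 = 192.22 N

192 N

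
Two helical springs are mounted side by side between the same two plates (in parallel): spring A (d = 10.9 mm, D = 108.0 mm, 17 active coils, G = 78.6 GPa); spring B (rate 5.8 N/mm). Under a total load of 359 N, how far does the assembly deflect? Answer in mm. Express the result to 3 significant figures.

29.2 mm

k_A = Gd⁴/(8D³N_a) = (78.6×10³)(10.9⁴)/(8·108.0³·17) = 6.4762 N/mm
Parallel: k_eq = 6.4762 + 5.8 = 12.276 N/mm
δ = F/k_eq = 359/12.276 = 29.244 mm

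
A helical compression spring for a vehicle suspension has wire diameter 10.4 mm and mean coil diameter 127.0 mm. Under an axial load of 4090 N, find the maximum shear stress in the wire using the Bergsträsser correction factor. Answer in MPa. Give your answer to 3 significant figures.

Spring index C = D/d = 127.0/10.4 = 12.2115
K_B = (4C+2)/(4C−3) = 50.846/45.846 = 1.1091
τ₀ = 8FD/(πd³) = 8·4090·127.0/(π·10.4³) = 4.15544e+06/3533.9 = 1175.9 MPa
τ_max = K·τ₀ = 1.1091 × 1175.9 = 1304.1 MPa

1300 MPa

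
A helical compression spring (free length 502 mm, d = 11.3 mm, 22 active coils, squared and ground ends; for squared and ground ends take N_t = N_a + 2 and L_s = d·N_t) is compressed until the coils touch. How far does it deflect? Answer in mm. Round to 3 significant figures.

N_t = 24; L_s = 11.3·24 = 271.2 mm
δ_solid = L₀ − L_s = 502 − 271.2 = 230.8 mm

231 mm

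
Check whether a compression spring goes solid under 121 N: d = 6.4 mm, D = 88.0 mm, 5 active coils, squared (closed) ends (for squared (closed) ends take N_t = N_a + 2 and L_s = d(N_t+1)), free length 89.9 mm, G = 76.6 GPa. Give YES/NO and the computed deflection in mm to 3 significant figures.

k = Gd⁴/(8D³N_a) = (76.6×10³)(6.4⁴)/(8·88.0³·5) = 4.7146 N/mm
N_t = 7; L_s = 6.4·8 = 51.2 mm; δ_solid = L₀ − L_s = 89.9 − 51.2 = 38.7 mm
δ = F/k = 121/4.7146 = 25.665 mm
δ < δ_solid → spring does not go solid

NO, δ = 25.7 mm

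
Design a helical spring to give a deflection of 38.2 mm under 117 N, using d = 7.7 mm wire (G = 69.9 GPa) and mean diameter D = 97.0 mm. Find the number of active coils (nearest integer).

11

Required rate k = F/δ = 117/38.2 = 3.0628 N/mm
N_a = Gd⁴/(8D³k) = (69.9×10³ × 7.7⁴)/(8 × 97.0³ × 3.0628)
    = 2.4572e+08 / 2.23629e+07 = 10.99 → 11 coils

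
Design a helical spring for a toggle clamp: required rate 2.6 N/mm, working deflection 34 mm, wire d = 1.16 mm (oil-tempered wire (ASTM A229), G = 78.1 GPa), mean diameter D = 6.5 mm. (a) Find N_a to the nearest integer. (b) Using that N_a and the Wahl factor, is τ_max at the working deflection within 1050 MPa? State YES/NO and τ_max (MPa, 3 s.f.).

N_a = Gd⁴/(8D³k) = (78.1×10³)(1.16⁴)/(8·6.5³·2.6) = 24.76 → N_a = 25
Actual rate k = Gd⁴/(8D³·25) = 2.5746 N/mm
Working load F = kδ = 2.5746·34 = 87.537 N
C = 6.5/1.16 = 5.6034; K_W = (4C−1)/(4C−4)+0.615/C = 1.2727
τ_max = K_W·8FD/(πd³) = 1.2727·928.26 = 1181.4 MPa
τ_max > 1050 MPa → exceeds allowable

(a) 25 coils; (b) NO, τ_max = 1180 MPa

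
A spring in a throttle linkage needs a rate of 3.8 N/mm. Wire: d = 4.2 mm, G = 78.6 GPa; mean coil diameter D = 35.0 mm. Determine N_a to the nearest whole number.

19

N_a = Gd⁴/(8D³k) = (78.6×10³ × 4.2⁴)/(8 × 35.0³ × 3.8)
    = 2.44579e+07 / 1.3034e+06 = 18.76 → 19 coils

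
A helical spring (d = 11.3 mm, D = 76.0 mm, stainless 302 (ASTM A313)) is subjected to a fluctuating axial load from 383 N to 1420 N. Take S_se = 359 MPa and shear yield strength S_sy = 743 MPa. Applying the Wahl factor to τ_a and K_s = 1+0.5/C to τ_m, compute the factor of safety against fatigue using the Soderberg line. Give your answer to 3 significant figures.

C = D/d = 76.0/11.3 = 6.7257; K_W = (4C−1)/(4C−4)+0.615/C = 1.2224; K_s = 1+0.5/C = 1.0743
F_a = (F_max−F_min)/2 = 518.5 N; F_m = (F_max+F_min)/2 = 901.5 N
τ_a = K_W·8F_aD/(πd³) = 1.2224 × 69.545 = 85.014 MPa
τ_m = K_s·8F_mD/(πd³) = 1.0743 × 120.92 = 129.91 MPa
Soderberg: 1/n_f = τ_a/S_se + τ_m/S_sy = 85.014/359 + 129.91/743 = 0.23681 + 0.17484 = 0.41165
n_f = 1/0.41165 = 2.429

2.43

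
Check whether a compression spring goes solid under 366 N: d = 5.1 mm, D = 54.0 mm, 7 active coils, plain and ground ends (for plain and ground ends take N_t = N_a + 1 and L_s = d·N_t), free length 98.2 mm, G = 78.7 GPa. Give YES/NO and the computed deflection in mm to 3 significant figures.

YES, δ = 60.6 mm

k = Gd⁴/(8D³N_a) = (78.7×10³)(5.1⁴)/(8·54.0³·7) = 6.0379 N/mm
N_t = 8; L_s = 5.1·8 = 40.8 mm; δ_solid = L₀ − L_s = 98.2 − 40.8 = 57.4 mm
δ = F/k = 366/6.0379 = 60.617 mm
δ ≥ δ_solid → spring goes solid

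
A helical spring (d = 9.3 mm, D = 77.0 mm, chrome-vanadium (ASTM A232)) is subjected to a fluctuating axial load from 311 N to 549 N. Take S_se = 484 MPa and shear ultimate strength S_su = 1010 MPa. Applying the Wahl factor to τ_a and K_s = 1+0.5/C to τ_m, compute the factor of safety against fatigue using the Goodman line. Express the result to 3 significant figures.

C = D/d = 77.0/9.3 = 8.2796; K_W = (4C−1)/(4C−4)+0.615/C = 1.1773; K_s = 1+0.5/C = 1.0604
F_a = (F_max−F_min)/2 = 119 N; F_m = (F_max+F_min)/2 = 430 N
τ_a = K_W·8F_aD/(πd³) = 1.1773 × 29.009 = 34.152 MPa
τ_m = K_s·8F_mD/(πd³) = 1.0604 × 104.82 = 111.15 MPa
Goodman: 1/n_f = τ_a/S_se + τ_m/S_su = 34.152/484 + 111.15/1010 = 0.07056 + 0.11005 = 0.18061
n_f = 1/0.18061 = 5.537

5.54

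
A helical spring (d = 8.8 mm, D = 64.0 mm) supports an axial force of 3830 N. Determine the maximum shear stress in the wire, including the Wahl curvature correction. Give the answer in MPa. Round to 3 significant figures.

Spring index C = D/d = 64.0/8.8 = 7.2727
K_W = (4C−1)/(4C−4) + 0.615/C = 28.091/25.091 + 0.0846 = 1.2041
τ₀ = 8FD/(πd³) = 8·3830·64.0/(π·8.8³) = 1.96096e+06/2140.9 = 915.95 MPa
τ_max = K·τ₀ = 1.2041 × 915.95 = 1102.9 MPa

1100 MPa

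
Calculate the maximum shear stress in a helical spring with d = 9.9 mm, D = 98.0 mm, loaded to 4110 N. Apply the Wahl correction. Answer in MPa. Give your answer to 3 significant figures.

1210 MPa

Spring index C = D/d = 98.0/9.9 = 9.8990
K_W = (4C−1)/(4C−4) + 0.615/C = 38.596/35.596 + 0.0621 = 1.1464
τ₀ = 8FD/(πd³) = 8·4110·98.0/(π·9.9³) = 3.22224e+06/3048.3 = 1057.1 MPa
τ_max = K·τ₀ = 1.1464 × 1057.1 = 1211.8 MPa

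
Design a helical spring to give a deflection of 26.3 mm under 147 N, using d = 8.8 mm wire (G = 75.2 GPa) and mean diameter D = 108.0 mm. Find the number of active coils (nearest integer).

8

Required rate k = F/δ = 147/26.3 = 5.5894 N/mm
N_a = Gd⁴/(8D³k) = (75.2×10³ × 8.8⁴)/(8 × 108.0³ × 5.5894)
    = 4.50971e+08 / 5.63278e+07 = 8.006 → 8 coils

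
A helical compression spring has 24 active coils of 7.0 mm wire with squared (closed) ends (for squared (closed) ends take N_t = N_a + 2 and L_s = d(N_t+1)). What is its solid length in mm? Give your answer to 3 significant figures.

squared (closed) ends: N_t = N_a + 2 = 24 + 2 = 26
L_s = d·(N_t+1) = 7.0 × 27 = 189 mm

189 mm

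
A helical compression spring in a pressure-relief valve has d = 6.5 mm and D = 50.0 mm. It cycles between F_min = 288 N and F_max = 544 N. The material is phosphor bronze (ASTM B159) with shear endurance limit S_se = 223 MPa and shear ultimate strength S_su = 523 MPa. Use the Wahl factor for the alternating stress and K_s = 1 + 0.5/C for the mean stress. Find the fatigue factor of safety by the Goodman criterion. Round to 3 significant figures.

C = D/d = 50.0/6.5 = 7.6923; K_W = (4C−1)/(4C−4)+0.615/C = 1.1920; K_s = 1+0.5/C = 1.0650
F_a = (F_max−F_min)/2 = 128 N; F_m = (F_max+F_min)/2 = 416 N
τ_a = K_W·8F_aD/(πd³) = 1.1920 × 59.344 = 70.74 MPa
τ_m = K_s·8F_mD/(πd³) = 1.0650 × 192.87 = 205.41 MPa
Goodman: 1/n_f = τ_a/S_se + τ_m/S_su = 70.74/223 + 205.41/523 = 0.31722 + 0.39275 = 0.70996
n_f = 1/0.70996 = 1.409

1.41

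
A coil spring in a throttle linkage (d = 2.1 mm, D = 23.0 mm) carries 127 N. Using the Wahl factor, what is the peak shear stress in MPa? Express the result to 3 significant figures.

909 MPa

Spring index C = D/d = 23.0/2.1 = 10.9524
K_W = (4C−1)/(4C−4) + 0.615/C = 42.810/39.810 + 0.0562 = 1.1315
τ₀ = 8FD/(πd³) = 8·127·23.0/(π·2.1³) = 23368/29.094 = 803.18 MPa
τ_max = K·τ₀ = 1.1315 × 803.18 = 908.81 MPa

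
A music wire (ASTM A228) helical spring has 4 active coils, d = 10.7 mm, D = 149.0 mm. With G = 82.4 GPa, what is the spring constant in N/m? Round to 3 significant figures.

10200 N/m

k = Gd⁴/(8D³N_a) = (82.4×10³ × 10.7⁴) / (8 × 149.0³ × 4)
  = 1.0801e+09 / 1.05854e+08 = 10.204 N/mm = 10204 N/m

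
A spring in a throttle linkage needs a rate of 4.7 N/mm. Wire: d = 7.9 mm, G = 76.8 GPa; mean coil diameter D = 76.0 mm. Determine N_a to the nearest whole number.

18

N_a = Gd⁴/(8D³k) = (76.8×10³ × 7.9⁴)/(8 × 76.0³ × 4.7)
    = 2.99137e+08 / 1.65055e+07 = 18.12 → 18 coils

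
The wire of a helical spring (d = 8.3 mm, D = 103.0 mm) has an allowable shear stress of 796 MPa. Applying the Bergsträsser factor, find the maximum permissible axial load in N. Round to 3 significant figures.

1570 N

C = D/d = 103.0/8.3 = 12.4096
K_B = (4C+2)/(4C−3) = 51.639/46.639 = 1.1072
τ_max = K·8FD/(πd³) → F_max = τ_allow·πd³/(8DK)
F_max = 796·π·8.3³/(8·103.0·1.1072) = 1.4299e+06/912.34 = 1567.3 N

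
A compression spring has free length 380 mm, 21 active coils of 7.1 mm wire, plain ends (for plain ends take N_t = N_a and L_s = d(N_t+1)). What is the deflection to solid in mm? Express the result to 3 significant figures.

N_t = 21; L_s = 7.1·22 = 156.2 mm
δ_solid = L₀ − L_s = 380 − 156.2 = 223.8 mm

224 mm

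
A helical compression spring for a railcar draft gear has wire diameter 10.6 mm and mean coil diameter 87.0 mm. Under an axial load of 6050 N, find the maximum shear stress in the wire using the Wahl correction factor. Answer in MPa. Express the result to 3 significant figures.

Spring index C = D/d = 87.0/10.6 = 8.2075
K_W = (4C−1)/(4C−4) + 0.615/C = 31.830/28.830 + 0.0749 = 1.1790
τ₀ = 8FD/(πd³) = 8·6050·87.0/(π·10.6³) = 4.2108e+06/3741.7 = 1125.4 MPa
τ_max = K·τ₀ = 1.1790 × 1125.4 = 1326.8 MPa

1330 MPa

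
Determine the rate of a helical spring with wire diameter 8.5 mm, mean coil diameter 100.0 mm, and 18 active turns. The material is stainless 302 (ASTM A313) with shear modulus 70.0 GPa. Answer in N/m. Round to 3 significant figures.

2540 N/m

k = Gd⁴/(8D³N_a) = (70.0×10³ × 8.5⁴) / (8 × 100.0³ × 18)
  = 3.65404e+08 / 1.44e+08 = 2.5375 N/mm = 2537.5 N/m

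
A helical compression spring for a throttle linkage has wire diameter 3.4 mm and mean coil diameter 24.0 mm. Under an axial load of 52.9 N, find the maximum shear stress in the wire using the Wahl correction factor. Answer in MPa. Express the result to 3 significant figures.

Spring index C = D/d = 24.0/3.4 = 7.0588
K_W = (4C−1)/(4C−4) + 0.615/C = 27.235/24.235 + 0.0871 = 1.2109
τ₀ = 8FD/(πd³) = 8·52.9·24.0/(π·3.4³) = 10156.8/123.48 = 82.257 MPa
τ_max = K·τ₀ = 1.2109 × 82.257 = 99.605 MPa

99.6 MPa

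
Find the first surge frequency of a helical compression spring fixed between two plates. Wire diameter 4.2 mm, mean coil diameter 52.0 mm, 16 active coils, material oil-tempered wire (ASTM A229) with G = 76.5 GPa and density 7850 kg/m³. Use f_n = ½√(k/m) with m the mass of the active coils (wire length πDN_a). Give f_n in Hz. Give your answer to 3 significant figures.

34.1 Hz

k = Gd⁴/(8D³N_a) = (76.5×10³)(4.2⁴)/(8·52.0³·16) = 1.3226 N/mm = 1322.6 N/m
Wire length L = πDN_a = π·52.0·16 = 2613.8 mm
m = ρ·(πd²/4)·L = 7850 × 13.854×10⁻⁶ m² × 2.6138 m = 0.28427 kg
f_n = ½√(k/m) = 0.5·√(1322.6/0.28427) = 0.5·√(4652.7) = 34.105 Hz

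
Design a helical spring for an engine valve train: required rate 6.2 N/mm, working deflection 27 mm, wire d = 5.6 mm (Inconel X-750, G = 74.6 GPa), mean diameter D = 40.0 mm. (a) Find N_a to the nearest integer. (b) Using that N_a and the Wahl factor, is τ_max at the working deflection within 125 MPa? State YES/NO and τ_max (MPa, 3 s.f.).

N_a = Gd⁴/(8D³k) = (74.6×10³)(5.6⁴)/(8·40.0³·6.2) = 23.11 → N_a = 23
Actual rate k = Gd⁴/(8D³·23) = 6.2301 N/mm
Working load F = kδ = 6.2301·27 = 168.21 N
C = 40.0/5.6 = 7.1429; K_W = (4C−1)/(4C−4)+0.615/C = 1.2082
τ_max = K_W·8FD/(πd³) = 1.2082·97.565 = 117.88 MPa
τ_max ≤ 125 MPa → acceptable

(a) 23 coils; (b) YES, τ_max = 118 MPa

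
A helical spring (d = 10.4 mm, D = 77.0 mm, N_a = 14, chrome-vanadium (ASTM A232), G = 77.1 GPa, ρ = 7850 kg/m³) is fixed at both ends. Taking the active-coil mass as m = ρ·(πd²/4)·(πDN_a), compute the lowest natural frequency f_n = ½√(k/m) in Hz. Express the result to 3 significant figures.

44.2 Hz

k = Gd⁴/(8D³N_a) = (77.1×10³)(10.4⁴)/(8·77.0³·14) = 17.64 N/mm = 17640 N/m
Wire length L = πDN_a = π·77.0·14 = 3386.6 mm
m = ρ·(πd²/4)·L = 7850 × 84.949×10⁻⁶ m² × 3.3866 m = 2.2584 kg
f_n = ½√(k/m) = 0.5·√(17640/2.2584) = 0.5·√(7810.9) = 44.19 Hz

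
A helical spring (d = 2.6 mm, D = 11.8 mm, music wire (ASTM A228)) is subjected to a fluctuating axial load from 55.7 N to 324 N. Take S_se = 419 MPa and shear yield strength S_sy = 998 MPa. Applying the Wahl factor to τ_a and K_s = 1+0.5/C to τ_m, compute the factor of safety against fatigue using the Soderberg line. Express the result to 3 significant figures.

0.910

C = D/d = 11.8/2.6 = 4.5385; K_W = (4C−1)/(4C−4)+0.615/C = 1.3475; K_s = 1+0.5/C = 1.1102
F_a = (F_max−F_min)/2 = 134.15 N; F_m = (F_max+F_min)/2 = 189.85 N
τ_a = K_W·8F_aD/(πd³) = 1.3475 × 229.35 = 309.04 MPa
τ_m = K_s·8F_mD/(πd³) = 1.1102 × 324.57 = 360.33 MPa
Soderberg: 1/n_f = τ_a/S_se + τ_m/S_sy = 309.04/419 + 360.33/998 = 0.73756 + 0.36105 = 1.0986
n_f = 1/1.0986 = 0.9102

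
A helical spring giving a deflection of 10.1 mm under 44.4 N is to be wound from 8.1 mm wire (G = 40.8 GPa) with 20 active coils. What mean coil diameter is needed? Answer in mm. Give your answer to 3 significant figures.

63.0 mm

Required rate k = F/δ = 44.4/10.1 = 4.396 N/mm
D = (Gd⁴/(8N_a·k))^(1/3) = (40.8×10³·8.1⁴/(8·20·4.396))^(1/3)
  = (249700)^(1/3) = 62.9708 mm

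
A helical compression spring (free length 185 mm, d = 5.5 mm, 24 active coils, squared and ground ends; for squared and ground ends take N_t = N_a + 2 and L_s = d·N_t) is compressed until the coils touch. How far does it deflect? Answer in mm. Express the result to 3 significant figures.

42.0 mm

N_t = 26; L_s = 5.5·26 = 143 mm
δ_solid = L₀ − L_s = 185 − 143 = 42 mm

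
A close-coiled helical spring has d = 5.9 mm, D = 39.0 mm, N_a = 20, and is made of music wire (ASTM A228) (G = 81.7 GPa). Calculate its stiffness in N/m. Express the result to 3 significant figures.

k = Gd⁴/(8D³N_a) = (81.7×10³ × 5.9⁴) / (8 × 39.0³ × 20)
  = 9.89988e+07 / 9.49104e+06 = 10.431 N/mm = 10431 N/m

10400 N/m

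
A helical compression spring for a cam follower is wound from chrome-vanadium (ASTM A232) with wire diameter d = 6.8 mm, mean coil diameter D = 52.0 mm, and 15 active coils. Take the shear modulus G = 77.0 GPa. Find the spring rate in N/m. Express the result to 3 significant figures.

k = Gd⁴/(8D³N_a) = (77.0×10³ × 6.8⁴) / (8 × 52.0³ × 15)
  = 1.64637e+08 / 1.6873e+07 = 9.7574 N/mm = 9757.4 N/m

9760 N/m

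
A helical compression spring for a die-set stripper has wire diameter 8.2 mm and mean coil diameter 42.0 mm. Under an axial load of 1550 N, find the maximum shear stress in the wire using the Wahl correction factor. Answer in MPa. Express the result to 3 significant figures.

391 MPa

Spring index C = D/d = 42.0/8.2 = 5.1220
K_W = (4C−1)/(4C−4) + 0.615/C = 19.488/16.488 + 0.1201 = 1.3020
τ₀ = 8FD/(πd³) = 8·1550·42.0/(π·8.2³) = 520800/1732.2 = 300.66 MPa
τ_max = K·τ₀ = 1.3020 × 300.66 = 391.47 MPa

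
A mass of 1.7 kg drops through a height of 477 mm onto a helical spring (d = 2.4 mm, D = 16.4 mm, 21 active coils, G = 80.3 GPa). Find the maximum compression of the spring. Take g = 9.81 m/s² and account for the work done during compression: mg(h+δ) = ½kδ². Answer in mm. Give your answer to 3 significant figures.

k = Gd⁴/(8D³N_a) = (80.3×10³)(2.4⁴)/(8·16.4³·21) = 3.5952 N/mm
W = mg = 1.7 × 9.81 = 16.677 N
½kδ² − Wδ − Wh = 0 → δ = (W + √(W² + 2kWh))/k
δ = (16.677 + √(278.12 + 57198.7))/3.5952 = (16.677 + 239.74)/3.5952 = 71.323 mm

71.3 mm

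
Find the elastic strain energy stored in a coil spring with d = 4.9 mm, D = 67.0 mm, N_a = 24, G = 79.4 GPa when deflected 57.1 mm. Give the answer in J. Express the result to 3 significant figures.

1.29 J

k = Gd⁴/(8D³N_a) = (79.4×10³)(4.9⁴)/(8·67.0³·24) = 0.79265 N/mm
U = ½kδ² = 0.5 × 0.79265 × 57.1² = 1292.2 N·mm = 1.2922 J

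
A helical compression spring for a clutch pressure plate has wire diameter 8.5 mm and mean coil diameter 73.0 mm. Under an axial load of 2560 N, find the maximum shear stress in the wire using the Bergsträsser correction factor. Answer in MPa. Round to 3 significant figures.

Spring index C = D/d = 73.0/8.5 = 8.5882
K_B = (4C+2)/(4C−3) = 36.353/31.353 = 1.1595
τ₀ = 8FD/(πd³) = 8·2560·73.0/(π·8.5³) = 1.49504e+06/1929.3 = 774.9 MPa
τ_max = K·τ₀ = 1.1595 × 774.9 = 898.48 MPa

898 MPa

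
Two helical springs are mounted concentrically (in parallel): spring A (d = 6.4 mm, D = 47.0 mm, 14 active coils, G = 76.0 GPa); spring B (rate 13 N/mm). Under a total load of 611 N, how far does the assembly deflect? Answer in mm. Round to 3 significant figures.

25.5 mm

k_A = Gd⁴/(8D³N_a) = (76.0×10³)(6.4⁴)/(8·47.0³·14) = 10.965 N/mm
Parallel: k_eq = 10.965 + 13 = 23.965 N/mm
δ = F/k_eq = 611/23.965 = 25.495 mm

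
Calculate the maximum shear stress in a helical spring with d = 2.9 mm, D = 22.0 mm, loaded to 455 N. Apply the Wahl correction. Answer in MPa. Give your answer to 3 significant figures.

Spring index C = D/d = 22.0/2.9 = 7.5862
K_W = (4C−1)/(4C−4) + 0.615/C = 29.345/26.345 + 0.0811 = 1.1949
τ₀ = 8FD/(πd³) = 8·455·22.0/(π·2.9³) = 80080/76.62 = 1045.2 MPa
τ_max = K·τ₀ = 1.1949 × 1045.2 = 1248.9 MPa

1250 MPa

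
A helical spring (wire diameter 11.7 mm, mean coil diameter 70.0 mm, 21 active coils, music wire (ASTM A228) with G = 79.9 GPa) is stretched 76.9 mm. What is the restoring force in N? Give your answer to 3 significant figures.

k = Gd⁴/(8D³N_a) = (79.9×10³)(11.7⁴)/(8·70.0³·21) = 25.983 N/mm
F = k·δ = 25.983 × 76.9 = 1998.1 N

2000 N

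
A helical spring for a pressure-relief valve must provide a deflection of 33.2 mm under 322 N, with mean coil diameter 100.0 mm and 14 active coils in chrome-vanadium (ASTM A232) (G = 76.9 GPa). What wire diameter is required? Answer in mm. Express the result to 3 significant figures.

10.9 mm

Required rate k = F/δ = 322/33.2 = 9.6988 N/mm
d = (8D³N_a·k / G)^(1/4) = (8·100.0³·14·9.6988 / (76.9×10³))^0.25
  = (14126)^0.25 = 10.9019 mm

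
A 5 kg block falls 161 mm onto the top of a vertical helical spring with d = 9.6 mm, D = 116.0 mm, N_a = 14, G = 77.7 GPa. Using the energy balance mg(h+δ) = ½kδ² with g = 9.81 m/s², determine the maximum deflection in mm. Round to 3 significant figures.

79.0 mm

k = Gd⁴/(8D³N_a) = (77.7×10³)(9.6⁴)/(8·116.0³·14) = 3.775 N/mm
W = mg = 5 × 9.81 = 49.05 N
½kδ² − Wδ − Wh = 0 → δ = (W + √(W² + 2kWh))/k
δ = (49.05 + √(2405.9 + 59622.3))/3.775 = (49.05 + 249.05)/3.775 = 78.969 mm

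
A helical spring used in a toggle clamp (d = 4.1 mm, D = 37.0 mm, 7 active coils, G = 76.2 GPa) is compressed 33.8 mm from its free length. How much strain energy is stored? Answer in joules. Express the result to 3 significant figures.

4.34 J

k = Gd⁴/(8D³N_a) = (76.2×10³)(4.1⁴)/(8·37.0³·7) = 7.591 N/mm
U = ½kδ² = 0.5 × 7.591 × 33.8² = 4336.1 N·mm = 4.3361 J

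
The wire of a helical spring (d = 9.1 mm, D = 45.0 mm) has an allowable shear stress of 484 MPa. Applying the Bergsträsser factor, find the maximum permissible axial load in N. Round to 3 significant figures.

C = D/d = 45.0/9.1 = 4.9451
K_B = (4C+2)/(4C−3) = 21.780/16.780 = 1.2980
τ_max = K·8FD/(πd³) → F_max = τ_allow·πd³/(8DK)
F_max = 484·π·9.1³/(8·45.0·1.2980) = 1.1458e+06/467.27 = 2452.2 N

2450 N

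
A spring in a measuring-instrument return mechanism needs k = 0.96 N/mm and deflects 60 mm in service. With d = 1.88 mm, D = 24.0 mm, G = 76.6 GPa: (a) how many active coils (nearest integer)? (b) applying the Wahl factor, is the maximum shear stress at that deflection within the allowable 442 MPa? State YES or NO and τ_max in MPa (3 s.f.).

N_a = Gd⁴/(8D³k) = (76.6×10³)(1.88⁴)/(8·24.0³·0.96) = 9.013 → N_a = 9
Actual rate k = Gd⁴/(8D³·9) = 0.96138 N/mm
Working load F = kδ = 0.96138·60 = 57.683 N
C = 24.0/1.88 = 12.7660; K_W = (4C−1)/(4C−4)+0.615/C = 1.1119
τ_max = K_W·8FD/(πd³) = 1.1119·530.55 = 589.92 MPa
τ_max > 442 MPa → exceeds allowable

(a) 9 coils; (b) NO, τ_max = 590 MPa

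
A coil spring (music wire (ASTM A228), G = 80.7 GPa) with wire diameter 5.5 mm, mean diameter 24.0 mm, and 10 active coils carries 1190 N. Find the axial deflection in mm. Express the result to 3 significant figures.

k = Gd⁴/(8D³N_a) = (80.7×10³)(5.5⁴)/(8·24.0³·10) = 66.773 N/mm
δ = F/k = 1190 / 66.773 = 17.822 mm

17.8 mm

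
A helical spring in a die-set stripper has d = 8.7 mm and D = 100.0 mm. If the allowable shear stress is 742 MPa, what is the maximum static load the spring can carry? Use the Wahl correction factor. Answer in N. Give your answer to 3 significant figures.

C = D/d = 100.0/8.7 = 11.4943
K_W = (4C−1)/(4C−4) + 0.615/C = 44.977/41.977 + 0.0535 = 1.1250
τ_max = K·8FD/(πd³) → F_max = τ_allow·πd³/(8DK)
F_max = 742·π·8.7³/(8·100.0·1.1250) = 1.535e+06/899.98 = 1705.6 N

1710 N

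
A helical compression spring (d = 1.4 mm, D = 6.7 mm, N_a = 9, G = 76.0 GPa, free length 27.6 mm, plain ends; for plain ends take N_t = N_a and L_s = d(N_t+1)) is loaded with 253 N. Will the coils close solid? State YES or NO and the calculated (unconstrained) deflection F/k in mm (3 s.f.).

YES, δ = 18.8 mm

k = Gd⁴/(8D³N_a) = (76.0×10³)(1.4⁴)/(8·6.7³·9) = 13.482 N/mm
N_t = 9; L_s = 1.4·10 = 14 mm; δ_solid = L₀ − L_s = 27.6 − 14 = 13.6 mm
δ = F/k = 253/13.482 = 18.765 mm
δ ≥ δ_solid → spring goes solid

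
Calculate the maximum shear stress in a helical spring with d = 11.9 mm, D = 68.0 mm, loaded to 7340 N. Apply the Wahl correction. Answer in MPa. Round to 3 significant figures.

Spring index C = D/d = 68.0/11.9 = 5.7143
K_W = (4C−1)/(4C−4) + 0.615/C = 21.857/18.857 + 0.1076 = 1.2667
τ₀ = 8FD/(πd³) = 8·7340·68.0/(π·11.9³) = 3.99296e+06/5294.1 = 754.23 MPa
τ_max = K·τ₀ = 1.2667 × 754.23 = 955.4 MPa

955 MPa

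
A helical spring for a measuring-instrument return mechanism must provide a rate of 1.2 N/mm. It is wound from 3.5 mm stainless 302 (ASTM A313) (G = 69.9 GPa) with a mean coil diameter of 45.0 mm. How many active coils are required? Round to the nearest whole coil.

N_a = Gd⁴/(8D³k) = (69.9×10³ × 3.5⁴)/(8 × 45.0³ × 1.2)
    = 1.04894e+07 / 874800 = 11.99 → 12 coils

12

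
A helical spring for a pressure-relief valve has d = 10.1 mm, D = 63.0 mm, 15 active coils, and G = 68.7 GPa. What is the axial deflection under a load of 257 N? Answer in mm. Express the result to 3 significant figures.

10.8 mm

k = Gd⁴/(8D³N_a) = (68.7×10³)(10.1⁴)/(8·63.0³·15) = 23.825 N/mm
δ = F/k = 257 / 23.825 = 10.787 mm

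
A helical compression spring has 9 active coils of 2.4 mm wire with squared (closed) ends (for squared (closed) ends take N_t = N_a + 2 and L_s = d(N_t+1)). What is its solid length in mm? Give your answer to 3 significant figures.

28.8 mm

squared (closed) ends: N_t = N_a + 2 = 9 + 2 = 11
L_s = d·(N_t+1) = 2.4 × 12 = 28.8 mm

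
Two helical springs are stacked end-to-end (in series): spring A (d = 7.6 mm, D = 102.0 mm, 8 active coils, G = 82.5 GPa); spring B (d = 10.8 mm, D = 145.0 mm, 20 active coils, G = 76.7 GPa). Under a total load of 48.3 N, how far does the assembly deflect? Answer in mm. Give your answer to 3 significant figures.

k_A = Gd⁴/(8D³N_a) = (82.5×10³)(7.6⁴)/(8·102.0³·8) = 4.0525 N/mm
k_B = Gd⁴/(8D³N_a) = (76.7×10³)(10.8⁴)/(8·145.0³·20) = 2.1393 N/mm
Series: 1/k_eq = 1/4.0525 + 1/2.1393 = 0.71421; k_eq = 1.4002 N/mm
δ = F/k_eq = 48.3/1.4002 = 34.496 mm

34.5 mm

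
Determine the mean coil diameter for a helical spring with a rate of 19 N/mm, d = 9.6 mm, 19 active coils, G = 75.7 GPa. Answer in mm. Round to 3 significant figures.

60.6 mm

D = (Gd⁴/(8N_a·k))^(1/3) = (75.7×10³·9.6⁴/(8·19·19))^(1/3)
  = (222630)^(1/3) = 60.6077 mm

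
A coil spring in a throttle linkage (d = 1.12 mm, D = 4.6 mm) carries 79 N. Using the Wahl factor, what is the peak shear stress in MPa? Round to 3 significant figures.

Spring index C = D/d = 4.6/1.12 = 4.1071
K_W = (4C−1)/(4C−4) + 0.615/C = 15.429/12.429 + 0.1497 = 1.3911
τ₀ = 8FD/(πd³) = 8·79·4.6/(π·1.12³) = 2907.2/4.4137 = 658.67 MPa
τ_max = K·τ₀ = 1.3911 × 658.67 = 916.29 MPa

916 MPa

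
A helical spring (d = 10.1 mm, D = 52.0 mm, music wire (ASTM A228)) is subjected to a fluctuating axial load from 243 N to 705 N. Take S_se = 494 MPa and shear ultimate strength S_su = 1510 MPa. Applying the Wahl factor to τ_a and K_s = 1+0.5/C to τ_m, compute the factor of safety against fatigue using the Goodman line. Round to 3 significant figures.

C = D/d = 52.0/10.1 = 5.1485; K_W = (4C−1)/(4C−4)+0.615/C = 1.3002; K_s = 1+0.5/C = 1.0971
F_a = (F_max−F_min)/2 = 231 N; F_m = (F_max+F_min)/2 = 474 N
τ_a = K_W·8F_aD/(πd³) = 1.3002 × 29.689 = 38.602 MPa
τ_m = K_s·8F_mD/(πd³) = 1.0971 × 60.92 = 66.836 MPa
Goodman: 1/n_f = τ_a/S_se + τ_m/S_su = 38.602/494 + 66.836/1510 = 0.07814 + 0.04426 = 0.1224
n_f = 1/0.1224 = 8.17

8.17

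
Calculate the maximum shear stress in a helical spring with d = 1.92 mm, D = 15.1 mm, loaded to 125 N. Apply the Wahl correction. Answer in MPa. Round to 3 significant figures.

806 MPa

Spring index C = D/d = 15.1/1.92 = 7.8646
K_W = (4C−1)/(4C−4) + 0.615/C = 30.458/27.458 + 0.0782 = 1.1875
τ₀ = 8FD/(πd³) = 8·125·15.1/(π·1.92³) = 15100/22.236 = 679.08 MPa
τ_max = K·τ₀ = 1.1875 × 679.08 = 806.38 MPa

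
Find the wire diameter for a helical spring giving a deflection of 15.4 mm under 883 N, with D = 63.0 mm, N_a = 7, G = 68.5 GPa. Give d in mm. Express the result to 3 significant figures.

Required rate k = F/δ = 883/15.4 = 57.338 N/mm
d = (8D³N_a·k / G)^(1/4) = (8·63.0³·7·57.338 / (68.5×10³))^0.25
  = (11721)^0.25 = 10.4049 mm

10.4 mm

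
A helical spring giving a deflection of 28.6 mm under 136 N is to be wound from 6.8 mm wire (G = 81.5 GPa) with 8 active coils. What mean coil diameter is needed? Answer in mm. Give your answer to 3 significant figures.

83.0 mm

Required rate k = F/δ = 136/28.6 = 4.7552 N/mm
D = (Gd⁴/(8N_a·k))^(1/3) = (81.5×10³·6.8⁴/(8·8·4.7552))^(1/3)
  = (572586)^(1/3) = 83.0386 mm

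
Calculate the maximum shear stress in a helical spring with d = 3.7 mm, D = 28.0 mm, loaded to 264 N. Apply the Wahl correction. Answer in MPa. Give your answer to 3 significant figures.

444 MPa

Spring index C = D/d = 28.0/3.7 = 7.5676
K_W = (4C−1)/(4C−4) + 0.615/C = 29.270/26.270 + 0.0813 = 1.1955
τ₀ = 8FD/(πd³) = 8·264·28.0/(π·3.7³) = 59136/159.13 = 371.62 MPa
τ_max = K·τ₀ = 1.1955 × 371.62 = 444.26 MPa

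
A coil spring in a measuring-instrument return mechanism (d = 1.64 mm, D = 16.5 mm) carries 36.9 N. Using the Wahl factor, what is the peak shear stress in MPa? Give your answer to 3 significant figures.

402 MPa

Spring index C = D/d = 16.5/1.64 = 10.0610
K_W = (4C−1)/(4C−4) + 0.615/C = 39.244/36.244 + 0.0611 = 1.1439
τ₀ = 8FD/(πd³) = 8·36.9·16.5/(π·1.64³) = 4870.8/13.857 = 351.49 MPa
τ_max = K·τ₀ = 1.1439 × 351.49 = 402.07 MPa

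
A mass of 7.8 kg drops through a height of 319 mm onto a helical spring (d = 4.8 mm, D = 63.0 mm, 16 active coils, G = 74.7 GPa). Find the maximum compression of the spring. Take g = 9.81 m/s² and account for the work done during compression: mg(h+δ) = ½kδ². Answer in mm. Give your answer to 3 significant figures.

270 mm

k = Gd⁴/(8D³N_a) = (74.7×10³)(4.8⁴)/(8·63.0³·16) = 1.239 N/mm
W = mg = 7.8 × 9.81 = 76.518 N
½kδ² − Wδ − Wh = 0 → δ = (W + √(W² + 2kWh))/k
δ = (76.518 + √(5855 + 60483.7))/1.239 = (76.518 + 257.56)/1.239 = 269.65 mm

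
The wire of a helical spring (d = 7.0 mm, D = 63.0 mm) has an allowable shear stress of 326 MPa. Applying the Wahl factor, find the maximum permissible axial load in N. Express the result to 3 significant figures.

C = D/d = 63.0/7.0 = 9.0000
K_W = (4C−1)/(4C−4) + 0.615/C = 35.000/32.000 + 0.0683 = 1.1621
τ_max = K·8FD/(πd³) → F_max = τ_allow·πd³/(8DK)
F_max = 326·π·7.0³/(8·63.0·1.1621) = 3.5129e+05/585.69 = 599.78 N

600 N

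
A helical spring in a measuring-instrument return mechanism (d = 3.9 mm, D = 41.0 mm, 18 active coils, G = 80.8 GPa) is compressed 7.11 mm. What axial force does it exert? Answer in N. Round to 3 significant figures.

k = Gd⁴/(8D³N_a) = (80.8×10³)(3.9⁴)/(8·41.0³·18) = 1.8835 N/mm
F = k·δ = 1.8835 × 7.11 = 13.391 N

13.4 N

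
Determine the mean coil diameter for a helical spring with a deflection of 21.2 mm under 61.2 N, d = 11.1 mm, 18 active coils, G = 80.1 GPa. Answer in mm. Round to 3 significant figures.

Required rate k = F/δ = 61.2/21.2 = 2.8868 N/mm
D = (Gd⁴/(8N_a·k))^(1/3) = (80.1×10³·11.1⁴/(8·18·2.8868))^(1/3)
  = (2.92514e+06)^(1/3) = 143.0152 mm

143 mm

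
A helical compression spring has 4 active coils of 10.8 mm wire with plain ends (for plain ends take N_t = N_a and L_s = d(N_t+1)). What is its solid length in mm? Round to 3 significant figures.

54.0 mm

plain ends: N_t = N_a = 4
L_s = d·(N_t+1) = 10.8 × 5 = 54 mm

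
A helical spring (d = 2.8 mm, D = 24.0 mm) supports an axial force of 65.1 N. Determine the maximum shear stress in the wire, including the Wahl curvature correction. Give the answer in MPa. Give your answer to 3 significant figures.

Spring index C = D/d = 24.0/2.8 = 8.5714
K_W = (4C−1)/(4C−4) + 0.615/C = 33.286/30.286 + 0.0717 = 1.1708
τ₀ = 8FD/(πd³) = 8·65.1·24.0/(π·2.8³) = 12499.2/68.964 = 181.24 MPa
τ_max = K·τ₀ = 1.1708 × 181.24 = 212.2 MPa

212 MPa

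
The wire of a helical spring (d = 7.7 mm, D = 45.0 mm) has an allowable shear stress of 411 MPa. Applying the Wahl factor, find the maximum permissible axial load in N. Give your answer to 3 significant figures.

1300 N

C = D/d = 45.0/7.7 = 5.8442
K_W = (4C−1)/(4C−4) + 0.615/C = 22.377/19.377 + 0.1052 = 1.2601
τ_max = K·8FD/(πd³) → F_max = τ_allow·πd³/(8DK)
F_max = 411·π·7.7³/(8·45.0·1.2601) = 5.8947e+05/453.62 = 1299.5 N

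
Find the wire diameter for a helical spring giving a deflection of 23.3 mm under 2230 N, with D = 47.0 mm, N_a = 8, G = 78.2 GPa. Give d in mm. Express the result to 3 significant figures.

9.50 mm

Required rate k = F/δ = 2230/23.3 = 95.708 N/mm
d = (8D³N_a·k / G)^(1/4) = (8·47.0³·8·95.708 / (78.2×10³))^0.25
  = (8132.3)^0.25 = 9.4963 mm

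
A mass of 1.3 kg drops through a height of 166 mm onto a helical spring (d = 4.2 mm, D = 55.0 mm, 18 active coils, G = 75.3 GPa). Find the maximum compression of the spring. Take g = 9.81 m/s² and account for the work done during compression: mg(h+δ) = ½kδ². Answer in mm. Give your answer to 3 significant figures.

k = Gd⁴/(8D³N_a) = (75.3×10³)(4.2⁴)/(8·55.0³·18) = 0.97801 N/mm
W = mg = 1.3 × 9.81 = 12.753 N
½kδ² − Wδ − Wh = 0 → δ = (W + √(W² + 2kWh))/k
δ = (12.753 + √(162.64 + 4140.87))/0.97801 = (12.753 + 65.601)/0.97801 = 80.116 mm

80.1 mm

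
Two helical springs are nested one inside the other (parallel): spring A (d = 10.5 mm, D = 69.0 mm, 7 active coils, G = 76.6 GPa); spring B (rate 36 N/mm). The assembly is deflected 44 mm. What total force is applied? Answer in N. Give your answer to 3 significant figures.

3810 N

k_A = Gd⁴/(8D³N_a) = (76.6×10³)(10.5⁴)/(8·69.0³·7) = 50.612 N/mm
Parallel: k_eq = 50.612 + 36 = 86.612 N/mm
F = k_eq·δ = 86.612·44 = 3810.9 N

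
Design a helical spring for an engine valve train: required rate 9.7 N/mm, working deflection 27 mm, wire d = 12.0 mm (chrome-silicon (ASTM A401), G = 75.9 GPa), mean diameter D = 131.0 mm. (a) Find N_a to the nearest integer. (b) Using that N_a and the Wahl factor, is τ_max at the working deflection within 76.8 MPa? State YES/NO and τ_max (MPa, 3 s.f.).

N_a = Gd⁴/(8D³k) = (75.9×10³)(12.0⁴)/(8·131.0³·9.7) = 9.022 → N_a = 9
Actual rate k = Gd⁴/(8D³·9) = 9.7234 N/mm
Working load F = kδ = 9.7234·27 = 262.53 N
C = 131.0/12.0 = 10.9167; K_W = (4C−1)/(4C−4)+0.615/C = 1.1320
τ_max = K_W·8FD/(πd³) = 1.1320·50.682 = 57.37 MPa
τ_max ≤ 76.8 MPa → acceptable

(a) 9 coils; (b) YES, τ_max = 57.4 MPa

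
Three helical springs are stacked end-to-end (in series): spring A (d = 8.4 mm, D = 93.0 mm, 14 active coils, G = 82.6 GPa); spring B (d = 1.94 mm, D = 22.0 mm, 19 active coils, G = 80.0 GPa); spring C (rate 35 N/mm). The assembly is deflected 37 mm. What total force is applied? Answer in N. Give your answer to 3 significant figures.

k_A = Gd⁴/(8D³N_a) = (82.6×10³)(8.4⁴)/(8·93.0³·14) = 4.5649 N/mm
k_B = Gd⁴/(8D³N_a) = (80.0×10³)(1.94⁴)/(8·22.0³·19) = 0.70014 N/mm
Series: 1/k_eq = 1/4.5649 + 1/0.70014 + 1/35 = 1.6759; k_eq = 0.59669 N/mm
F = k_eq·δ = 0.59669·37 = 22.077 N

22.1 N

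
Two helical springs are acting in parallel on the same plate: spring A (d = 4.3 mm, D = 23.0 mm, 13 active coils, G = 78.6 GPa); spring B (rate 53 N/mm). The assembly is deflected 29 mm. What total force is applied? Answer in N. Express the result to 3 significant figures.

2150 N

k_A = Gd⁴/(8D³N_a) = (78.6×10³)(4.3⁴)/(8·23.0³·13) = 21.236 N/mm
Parallel: k_eq = 21.236 + 53 = 74.236 N/mm
F = k_eq·δ = 74.236·29 = 2152.9 N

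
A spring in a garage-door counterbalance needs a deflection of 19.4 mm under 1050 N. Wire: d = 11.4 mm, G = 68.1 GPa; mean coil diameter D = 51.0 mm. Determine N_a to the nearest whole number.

20

Required rate k = F/δ = 1050/19.4 = 54.124 N/mm
N_a = Gd⁴/(8D³k) = (68.1×10³ × 11.4⁴)/(8 × 51.0³ × 54.124)
    = 1.15018e+09 / 5.74365e+07 = 20.03 → 20 coils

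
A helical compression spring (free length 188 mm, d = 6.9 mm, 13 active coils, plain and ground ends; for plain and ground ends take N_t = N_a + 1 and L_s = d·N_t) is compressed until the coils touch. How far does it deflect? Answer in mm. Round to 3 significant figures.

N_t = 14; L_s = 6.9·14 = 96.6 mm
δ_solid = L₀ − L_s = 188 − 96.6 = 91.4 mm

91.4 mm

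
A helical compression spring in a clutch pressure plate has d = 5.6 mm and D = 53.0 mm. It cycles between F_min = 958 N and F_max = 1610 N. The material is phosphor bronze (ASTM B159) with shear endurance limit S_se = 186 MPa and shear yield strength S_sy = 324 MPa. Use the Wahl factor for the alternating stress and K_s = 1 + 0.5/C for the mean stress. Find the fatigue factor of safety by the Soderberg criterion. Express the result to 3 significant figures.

0.210

C = D/d = 53.0/5.6 = 9.4643; K_W = (4C−1)/(4C−4)+0.615/C = 1.1536; K_s = 1+0.5/C = 1.0528
F_a = (F_max−F_min)/2 = 326 N; F_m = (F_max+F_min)/2 = 1284 N
τ_a = K_W·8F_aD/(πd³) = 1.1536 × 250.54 = 289.02 MPa
τ_m = K_s·8F_mD/(πd³) = 1.0528 × 986.77 = 1038.9 MPa
Soderberg: 1/n_f = τ_a/S_se + τ_m/S_sy = 289.02/186 + 1038.9/324 = 1.55384 + 3.20649 = 4.7603
n_f = 1/4.7603 = 0.2101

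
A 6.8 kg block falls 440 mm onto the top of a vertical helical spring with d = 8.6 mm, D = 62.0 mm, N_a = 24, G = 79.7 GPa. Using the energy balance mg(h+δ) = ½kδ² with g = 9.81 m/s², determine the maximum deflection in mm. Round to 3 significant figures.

k = Gd⁴/(8D³N_a) = (79.7×10³)(8.6⁴)/(8·62.0³·24) = 9.5274 N/mm
W = mg = 6.8 × 9.81 = 66.708 N
½kδ² − Wδ − Wh = 0 → δ = (W + √(W² + 2kWh))/k
δ = (66.708 + √(4450 + 559289))/9.5274 = (66.708 + 750.83)/9.5274 = 85.808 mm

85.8 mm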